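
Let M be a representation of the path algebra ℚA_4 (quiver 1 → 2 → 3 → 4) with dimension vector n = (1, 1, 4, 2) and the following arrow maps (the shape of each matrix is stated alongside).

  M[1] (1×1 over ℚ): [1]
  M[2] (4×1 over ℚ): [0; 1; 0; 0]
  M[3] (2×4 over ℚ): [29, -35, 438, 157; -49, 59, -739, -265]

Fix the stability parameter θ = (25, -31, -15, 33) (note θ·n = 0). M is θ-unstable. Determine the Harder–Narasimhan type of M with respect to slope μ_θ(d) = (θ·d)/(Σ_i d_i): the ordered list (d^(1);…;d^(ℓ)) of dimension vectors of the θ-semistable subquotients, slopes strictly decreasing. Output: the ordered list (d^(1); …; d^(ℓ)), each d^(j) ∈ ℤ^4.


Interval decomposition of M: I[1,4], I[3,3]^2, I[3,4].
HN type (ℓ=3): μ^(1)=33; μ^(2)=-7; μ^(3)=-15

((0, 0, 0, 2); (1, 1, 1, 0); (0, 0, 3, 0))


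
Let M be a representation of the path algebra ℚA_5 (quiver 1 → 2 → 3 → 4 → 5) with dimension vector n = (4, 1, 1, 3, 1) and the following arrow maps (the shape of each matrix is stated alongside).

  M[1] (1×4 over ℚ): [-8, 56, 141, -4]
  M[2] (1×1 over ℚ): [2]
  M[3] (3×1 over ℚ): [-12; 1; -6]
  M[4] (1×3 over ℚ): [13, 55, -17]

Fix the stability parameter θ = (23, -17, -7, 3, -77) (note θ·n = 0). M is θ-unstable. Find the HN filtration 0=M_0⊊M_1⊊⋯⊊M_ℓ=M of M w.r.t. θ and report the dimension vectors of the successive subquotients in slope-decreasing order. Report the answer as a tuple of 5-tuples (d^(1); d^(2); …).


Interval decomposition of M: I[1,1]^3, I[1,5], I[4,4]^2.
HN type (ℓ=3): μ^(1)=23; μ^(2)=3; μ^(3)=-15

((3, 0, 0, 0, 0); (0, 0, 0, 2, 0); (1, 1, 1, 1, 1))


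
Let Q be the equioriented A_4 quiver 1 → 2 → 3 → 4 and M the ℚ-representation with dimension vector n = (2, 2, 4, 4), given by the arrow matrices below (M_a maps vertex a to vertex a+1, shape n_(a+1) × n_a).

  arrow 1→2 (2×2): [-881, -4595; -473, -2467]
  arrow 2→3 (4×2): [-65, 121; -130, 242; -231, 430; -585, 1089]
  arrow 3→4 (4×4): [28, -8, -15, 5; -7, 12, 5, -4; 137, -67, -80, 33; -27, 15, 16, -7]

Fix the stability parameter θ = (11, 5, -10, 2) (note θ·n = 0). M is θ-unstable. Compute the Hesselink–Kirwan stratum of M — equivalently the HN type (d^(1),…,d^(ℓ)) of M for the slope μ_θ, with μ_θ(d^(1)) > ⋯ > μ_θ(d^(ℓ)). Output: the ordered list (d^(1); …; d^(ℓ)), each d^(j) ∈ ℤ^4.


Barcode: M ≅ I[1,4]^2, I[3,3], I[3,4], I[4,4]. HN layers by μ_θ (2 steps, strictly decreasing):
  μ^(1)=2; μ^(2)=-10

((2, 2, 2, 4); (0, 0, 2, 0))


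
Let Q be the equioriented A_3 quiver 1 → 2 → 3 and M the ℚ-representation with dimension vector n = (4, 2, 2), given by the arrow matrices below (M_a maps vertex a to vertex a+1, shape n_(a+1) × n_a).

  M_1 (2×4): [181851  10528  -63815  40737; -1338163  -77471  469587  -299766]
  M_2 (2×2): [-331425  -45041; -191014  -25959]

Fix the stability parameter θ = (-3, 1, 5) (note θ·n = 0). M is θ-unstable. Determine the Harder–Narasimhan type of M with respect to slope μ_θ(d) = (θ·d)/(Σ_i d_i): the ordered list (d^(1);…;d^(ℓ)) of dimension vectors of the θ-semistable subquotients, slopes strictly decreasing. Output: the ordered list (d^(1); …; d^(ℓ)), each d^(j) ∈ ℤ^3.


Barcode: M ≅ I[1,1]^2, I[1,3]^2. HN layers by μ_θ (3 steps, strictly decreasing):
  μ^(1)=5; μ^(2)=1; μ^(3)=-3

((0, 0, 2); (0, 2, 0); (4, 0, 0))


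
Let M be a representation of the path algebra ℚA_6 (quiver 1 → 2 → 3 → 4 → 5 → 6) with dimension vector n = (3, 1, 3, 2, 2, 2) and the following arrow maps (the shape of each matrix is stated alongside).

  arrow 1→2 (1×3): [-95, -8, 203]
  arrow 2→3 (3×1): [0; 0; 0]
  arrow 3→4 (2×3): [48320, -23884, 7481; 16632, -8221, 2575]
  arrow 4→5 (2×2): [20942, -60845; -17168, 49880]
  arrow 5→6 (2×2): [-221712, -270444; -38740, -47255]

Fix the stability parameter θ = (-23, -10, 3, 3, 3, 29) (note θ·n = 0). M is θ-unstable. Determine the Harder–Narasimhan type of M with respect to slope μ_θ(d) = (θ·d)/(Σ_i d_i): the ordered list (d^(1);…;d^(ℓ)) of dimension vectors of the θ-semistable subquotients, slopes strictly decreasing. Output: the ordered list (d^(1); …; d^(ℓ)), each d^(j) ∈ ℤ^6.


Barcode: M ≅ I[1,1]^2, I[1,2], I[3,3], I[3,4], I[3,6], I[5,5], I[6,6]. HN layers by μ_θ (4 steps, strictly decreasing):
  μ^(1)=29; μ^(2)=3; μ^(3)=-10; μ^(4)=-23

((0, 0, 0, 0, 0, 2); (0, 0, 3, 2, 2, 0); (0, 1, 0, 0, 0, 0); (3, 0, 0, 0, 0, 0))


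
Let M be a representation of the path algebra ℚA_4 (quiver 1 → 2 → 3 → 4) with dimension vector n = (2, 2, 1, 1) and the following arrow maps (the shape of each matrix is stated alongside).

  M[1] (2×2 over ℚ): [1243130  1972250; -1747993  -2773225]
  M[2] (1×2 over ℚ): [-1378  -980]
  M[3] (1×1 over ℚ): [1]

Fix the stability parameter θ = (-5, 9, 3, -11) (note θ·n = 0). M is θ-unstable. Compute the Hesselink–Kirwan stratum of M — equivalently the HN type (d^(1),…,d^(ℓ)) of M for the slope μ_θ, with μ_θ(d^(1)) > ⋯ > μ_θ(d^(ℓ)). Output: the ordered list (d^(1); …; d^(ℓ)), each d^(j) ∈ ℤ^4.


Via rank(M_{q-1}∘⋯∘M_p): M ≅ I[1,1], I[1,2], I[2,4].
μ_θ-semistable layers: μ^(1)=9; μ^(2)=1/3; μ^(3)=-5

((0, 1, 0, 0); (0, 1, 1, 1); (2, 0, 0, 0))


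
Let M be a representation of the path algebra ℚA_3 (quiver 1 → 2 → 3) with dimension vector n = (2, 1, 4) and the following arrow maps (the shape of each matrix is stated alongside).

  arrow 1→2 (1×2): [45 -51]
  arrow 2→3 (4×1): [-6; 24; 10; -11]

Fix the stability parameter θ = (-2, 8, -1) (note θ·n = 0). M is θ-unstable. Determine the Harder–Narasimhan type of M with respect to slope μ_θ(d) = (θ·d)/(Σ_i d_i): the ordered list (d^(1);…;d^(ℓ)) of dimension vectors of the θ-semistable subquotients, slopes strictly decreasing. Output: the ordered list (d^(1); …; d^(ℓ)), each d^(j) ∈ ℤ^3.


Interval decomposition of M: I[1,1], I[1,3], I[3,3]^3.
HN type (ℓ=3): μ^(1)=7/2; μ^(2)=-1; μ^(3)=-2

((0, 1, 1); (0, 0, 3); (2, 0, 0))


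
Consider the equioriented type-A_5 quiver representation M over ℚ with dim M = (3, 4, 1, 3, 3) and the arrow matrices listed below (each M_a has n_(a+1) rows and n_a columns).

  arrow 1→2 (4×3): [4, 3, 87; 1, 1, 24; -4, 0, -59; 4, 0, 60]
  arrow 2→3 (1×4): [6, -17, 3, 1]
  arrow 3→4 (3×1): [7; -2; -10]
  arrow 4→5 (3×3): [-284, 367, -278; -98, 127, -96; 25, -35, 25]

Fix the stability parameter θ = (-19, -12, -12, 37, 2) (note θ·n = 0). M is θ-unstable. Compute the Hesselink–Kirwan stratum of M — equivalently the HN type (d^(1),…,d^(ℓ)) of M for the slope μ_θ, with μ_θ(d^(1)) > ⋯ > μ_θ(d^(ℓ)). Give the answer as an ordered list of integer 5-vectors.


Interval decomposition of M: I[1,2]^2, I[1,5], I[2,2], I[4,4], I[4,5], I[5,5].
HN type (ℓ=5): μ^(1)=37; μ^(2)=39/2; μ^(3)=2; μ^(4)=-12; μ^(5)=-19

((0, 0, 0, 1, 0); (0, 0, 0, 2, 2); (0, 0, 0, 0, 1); (0, 4, 1, 0, 0); (3, 0, 0, 0, 0))


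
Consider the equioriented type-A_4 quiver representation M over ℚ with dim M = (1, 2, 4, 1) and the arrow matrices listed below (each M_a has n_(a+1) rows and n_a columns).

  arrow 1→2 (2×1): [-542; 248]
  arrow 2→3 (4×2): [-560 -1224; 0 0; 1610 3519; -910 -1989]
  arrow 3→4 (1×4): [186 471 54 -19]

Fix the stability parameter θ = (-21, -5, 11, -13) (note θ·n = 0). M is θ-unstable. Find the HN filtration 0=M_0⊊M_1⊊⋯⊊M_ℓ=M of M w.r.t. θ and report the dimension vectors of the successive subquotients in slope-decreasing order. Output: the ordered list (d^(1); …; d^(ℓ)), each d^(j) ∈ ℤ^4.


Barcode: M ≅ I[1,4], I[2,2], I[3,3]^3. HN layers by μ_θ (4 steps, strictly decreasing):
  μ^(1)=11; μ^(2)=-1; μ^(3)=-5; μ^(4)=-21

((0, 0, 3, 0); (0, 0, 1, 1); (0, 2, 0, 0); (1, 0, 0, 0))


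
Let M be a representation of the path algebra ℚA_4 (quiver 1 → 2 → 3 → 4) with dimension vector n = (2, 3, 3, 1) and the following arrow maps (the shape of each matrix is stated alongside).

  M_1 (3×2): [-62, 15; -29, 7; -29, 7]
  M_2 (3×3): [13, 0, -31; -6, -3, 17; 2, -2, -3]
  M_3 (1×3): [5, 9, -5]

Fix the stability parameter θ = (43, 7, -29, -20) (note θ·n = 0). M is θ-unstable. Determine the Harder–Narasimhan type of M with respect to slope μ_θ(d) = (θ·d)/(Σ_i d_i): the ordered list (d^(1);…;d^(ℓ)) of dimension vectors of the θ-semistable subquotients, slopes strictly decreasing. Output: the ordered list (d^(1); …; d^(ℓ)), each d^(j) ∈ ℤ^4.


Barcode: M ≅ I[1,3], I[1,4], I[2,3]. HN layers by μ_θ (3 steps, strictly decreasing):
  μ^(1)=7; μ^(2)=1/4; μ^(3)=-11

((1, 1, 1, 0); (1, 1, 1, 1); (0, 1, 1, 0))


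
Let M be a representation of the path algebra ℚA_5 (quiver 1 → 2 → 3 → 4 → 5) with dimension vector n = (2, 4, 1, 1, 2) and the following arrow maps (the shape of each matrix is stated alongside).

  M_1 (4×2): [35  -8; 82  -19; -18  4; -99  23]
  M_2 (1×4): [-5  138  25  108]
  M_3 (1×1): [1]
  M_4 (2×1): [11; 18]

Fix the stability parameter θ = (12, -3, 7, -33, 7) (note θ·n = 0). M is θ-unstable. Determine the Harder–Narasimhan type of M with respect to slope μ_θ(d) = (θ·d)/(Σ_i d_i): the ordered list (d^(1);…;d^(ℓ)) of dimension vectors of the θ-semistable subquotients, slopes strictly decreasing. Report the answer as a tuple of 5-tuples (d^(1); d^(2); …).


Interval decomposition of M: I[1,2], I[1,5], I[2,2]^2, I[5,5].
HN type (ℓ=4): μ^(1)=7; μ^(2)=9/2; μ^(3)=-3; μ^(4)=-17/4

((0, 0, 0, 0, 2); (1, 1, 0, 0, 0); (0, 2, 0, 0, 0); (1, 1, 1, 1, 0))


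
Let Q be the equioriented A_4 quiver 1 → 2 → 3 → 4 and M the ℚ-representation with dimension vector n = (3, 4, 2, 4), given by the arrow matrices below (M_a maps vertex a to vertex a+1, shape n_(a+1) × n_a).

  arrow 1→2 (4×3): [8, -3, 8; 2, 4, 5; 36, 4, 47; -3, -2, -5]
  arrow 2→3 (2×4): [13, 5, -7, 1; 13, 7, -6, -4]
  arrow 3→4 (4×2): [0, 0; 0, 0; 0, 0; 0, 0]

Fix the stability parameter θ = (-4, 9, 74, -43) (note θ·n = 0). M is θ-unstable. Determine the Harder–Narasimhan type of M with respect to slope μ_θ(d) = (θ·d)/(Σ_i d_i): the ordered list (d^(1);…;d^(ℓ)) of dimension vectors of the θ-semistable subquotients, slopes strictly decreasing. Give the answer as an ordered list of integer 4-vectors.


Barcode: M ≅ I[1,2], I[1,3]^2, I[2,2], I[4,4]^4. HN layers by μ_θ (4 steps, strictly decreasing):
  μ^(1)=74; μ^(2)=9; μ^(3)=-4; μ^(4)=-43

((0, 0, 2, 0); (0, 4, 0, 0); (3, 0, 0, 0); (0, 0, 0, 4))


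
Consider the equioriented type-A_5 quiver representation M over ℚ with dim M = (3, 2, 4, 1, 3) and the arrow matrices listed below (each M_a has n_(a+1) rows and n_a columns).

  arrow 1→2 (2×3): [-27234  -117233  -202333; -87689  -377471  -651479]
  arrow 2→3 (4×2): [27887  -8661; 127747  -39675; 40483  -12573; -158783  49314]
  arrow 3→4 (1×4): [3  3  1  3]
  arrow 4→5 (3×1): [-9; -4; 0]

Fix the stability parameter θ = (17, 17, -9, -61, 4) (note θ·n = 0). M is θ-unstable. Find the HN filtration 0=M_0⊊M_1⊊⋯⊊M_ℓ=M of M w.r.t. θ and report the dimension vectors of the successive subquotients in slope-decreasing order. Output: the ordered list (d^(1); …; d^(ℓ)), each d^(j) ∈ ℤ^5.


Interval decomposition of M: I[1,1], I[1,3], I[1,5], I[3,3]^2, I[5,5]^2.
HN type (ℓ=4): μ^(1)=17; μ^(2)=25/3; μ^(3)=4; μ^(4)=-9

((1, 0, 0, 0, 0); (1, 1, 1, 0, 0); (0, 0, 0, 0, 3); (1, 1, 3, 1, 0))


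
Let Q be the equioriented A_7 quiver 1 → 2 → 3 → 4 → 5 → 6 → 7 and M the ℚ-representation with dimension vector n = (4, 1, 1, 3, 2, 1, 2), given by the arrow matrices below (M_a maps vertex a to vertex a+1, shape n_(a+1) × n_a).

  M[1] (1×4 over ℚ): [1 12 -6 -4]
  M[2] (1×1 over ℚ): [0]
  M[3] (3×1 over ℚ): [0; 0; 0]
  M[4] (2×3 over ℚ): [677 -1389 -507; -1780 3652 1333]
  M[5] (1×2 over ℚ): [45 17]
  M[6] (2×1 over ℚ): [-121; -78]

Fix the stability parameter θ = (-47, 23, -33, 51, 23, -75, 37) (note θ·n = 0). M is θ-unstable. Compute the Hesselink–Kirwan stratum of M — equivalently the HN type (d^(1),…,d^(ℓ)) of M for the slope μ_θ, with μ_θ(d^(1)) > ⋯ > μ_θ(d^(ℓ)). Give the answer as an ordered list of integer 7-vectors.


Interval decomposition of M: I[1,1]^3, I[1,2], I[3,3], I[4,4], I[4,5], I[4,7], I[7,7].
HN type (ℓ=6): μ^(1)=51; μ^(2)=37; μ^(3)=23; μ^(4)=-1/3; μ^(5)=-33; μ^(6)=-47

((0, 0, 0, 1, 0, 0, 0); (0, 0, 0, 1, 1, 0, 2); (0, 1, 0, 0, 0, 0, 0); (0, 0, 0, 1, 1, 1, 0); (0, 0, 1, 0, 0, 0, 0); (4, 0, 0, 0, 0, 0, 0))


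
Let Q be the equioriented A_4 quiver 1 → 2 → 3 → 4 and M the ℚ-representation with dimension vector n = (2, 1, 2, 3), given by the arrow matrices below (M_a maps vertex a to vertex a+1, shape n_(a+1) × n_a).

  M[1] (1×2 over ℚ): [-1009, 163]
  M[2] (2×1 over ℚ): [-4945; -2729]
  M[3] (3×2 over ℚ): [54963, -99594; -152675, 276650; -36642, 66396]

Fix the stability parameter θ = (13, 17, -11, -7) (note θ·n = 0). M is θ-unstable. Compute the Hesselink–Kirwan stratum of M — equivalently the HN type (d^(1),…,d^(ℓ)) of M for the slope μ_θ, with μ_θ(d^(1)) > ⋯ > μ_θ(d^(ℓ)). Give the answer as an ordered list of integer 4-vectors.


Via rank(M_{q-1}∘⋯∘M_p): M ≅ I[1,1], I[1,4], I[3,3], I[4,4]^2.
μ_θ-semistable layers: μ^(1)=13; μ^(2)=3; μ^(3)=-7; μ^(4)=-11

((1, 0, 0, 0); (1, 1, 1, 1); (0, 0, 0, 2); (0, 0, 1, 0))


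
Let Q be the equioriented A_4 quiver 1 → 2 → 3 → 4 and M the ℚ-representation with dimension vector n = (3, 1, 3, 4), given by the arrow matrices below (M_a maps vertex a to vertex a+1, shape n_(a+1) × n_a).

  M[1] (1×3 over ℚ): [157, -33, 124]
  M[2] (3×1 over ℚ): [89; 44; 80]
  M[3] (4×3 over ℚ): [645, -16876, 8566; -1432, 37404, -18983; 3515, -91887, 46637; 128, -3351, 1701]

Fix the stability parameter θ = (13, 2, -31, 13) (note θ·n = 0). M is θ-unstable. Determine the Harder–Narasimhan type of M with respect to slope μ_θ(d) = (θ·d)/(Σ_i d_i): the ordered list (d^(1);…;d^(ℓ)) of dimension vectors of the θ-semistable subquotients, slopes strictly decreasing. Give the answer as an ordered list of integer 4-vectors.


Via rank(M_{q-1}∘⋯∘M_p): M ≅ I[1,1]^2, I[1,4], I[3,4]^2, I[4,4].
μ_θ-semistable layers: μ^(1)=13; μ^(2)=-16/3; μ^(3)=-31

((2, 0, 0, 4); (1, 1, 1, 0); (0, 0, 2, 0))


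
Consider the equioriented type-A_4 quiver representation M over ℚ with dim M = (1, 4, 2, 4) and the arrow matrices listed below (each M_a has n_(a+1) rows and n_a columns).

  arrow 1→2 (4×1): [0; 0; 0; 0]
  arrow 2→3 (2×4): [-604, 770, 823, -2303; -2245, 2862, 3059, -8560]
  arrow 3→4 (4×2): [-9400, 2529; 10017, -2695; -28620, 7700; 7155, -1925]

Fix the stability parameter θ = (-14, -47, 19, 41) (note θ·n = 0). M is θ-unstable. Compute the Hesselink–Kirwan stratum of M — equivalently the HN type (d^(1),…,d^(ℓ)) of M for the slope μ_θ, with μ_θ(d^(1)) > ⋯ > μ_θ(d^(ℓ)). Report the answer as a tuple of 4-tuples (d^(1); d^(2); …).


Barcode: M ≅ I[1,1], I[2,2]^2, I[2,4]^2, I[4,4]^2. HN layers by μ_θ (4 steps, strictly decreasing):
  μ^(1)=41; μ^(2)=19; μ^(3)=-14; μ^(4)=-47

((0, 0, 0, 4); (0, 0, 2, 0); (1, 0, 0, 0); (0, 4, 0, 0))


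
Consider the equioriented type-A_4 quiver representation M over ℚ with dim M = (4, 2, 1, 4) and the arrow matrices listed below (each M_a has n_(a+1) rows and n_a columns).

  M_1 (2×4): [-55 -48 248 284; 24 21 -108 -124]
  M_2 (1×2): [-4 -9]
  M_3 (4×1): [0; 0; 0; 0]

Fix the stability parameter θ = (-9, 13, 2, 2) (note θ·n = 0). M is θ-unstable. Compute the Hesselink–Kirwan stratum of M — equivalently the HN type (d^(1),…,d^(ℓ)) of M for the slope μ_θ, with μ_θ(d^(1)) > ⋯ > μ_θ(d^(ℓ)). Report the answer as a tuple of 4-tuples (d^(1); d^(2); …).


Barcode: M ≅ I[1,1]^2, I[1,2], I[1,3], I[4,4]^4. HN layers by μ_θ (4 steps, strictly decreasing):
  μ^(1)=13; μ^(2)=15/2; μ^(3)=2; μ^(4)=-9

((0, 1, 0, 0); (0, 1, 1, 0); (0, 0, 0, 4); (4, 0, 0, 0))


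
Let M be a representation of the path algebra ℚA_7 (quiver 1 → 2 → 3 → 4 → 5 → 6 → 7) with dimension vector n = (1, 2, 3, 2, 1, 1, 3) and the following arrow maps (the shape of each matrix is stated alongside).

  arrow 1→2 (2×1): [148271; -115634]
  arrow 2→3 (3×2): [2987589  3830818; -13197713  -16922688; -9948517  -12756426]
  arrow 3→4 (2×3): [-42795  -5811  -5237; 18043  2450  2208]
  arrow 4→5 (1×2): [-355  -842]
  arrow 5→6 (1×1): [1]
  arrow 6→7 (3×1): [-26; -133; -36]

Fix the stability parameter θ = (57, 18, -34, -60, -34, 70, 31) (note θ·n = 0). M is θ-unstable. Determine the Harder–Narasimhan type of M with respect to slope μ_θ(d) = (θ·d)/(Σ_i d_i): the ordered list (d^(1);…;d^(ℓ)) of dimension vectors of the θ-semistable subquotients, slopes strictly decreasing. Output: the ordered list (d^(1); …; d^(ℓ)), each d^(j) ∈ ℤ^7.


Barcode: M ≅ I[1,7], I[2,4], I[3,3], I[7,7]^2. HN layers by μ_θ (5 steps, strictly decreasing):
  μ^(1)=101/2; μ^(2)=31; μ^(3)=-53/5; μ^(4)=-76/3; μ^(5)=-34

((0, 0, 0, 0, 0, 1, 1); (0, 0, 0, 0, 0, 0, 2); (1, 1, 1, 1, 1, 0, 0); (0, 1, 1, 1, 0, 0, 0); (0, 0, 1, 0, 0, 0, 0))


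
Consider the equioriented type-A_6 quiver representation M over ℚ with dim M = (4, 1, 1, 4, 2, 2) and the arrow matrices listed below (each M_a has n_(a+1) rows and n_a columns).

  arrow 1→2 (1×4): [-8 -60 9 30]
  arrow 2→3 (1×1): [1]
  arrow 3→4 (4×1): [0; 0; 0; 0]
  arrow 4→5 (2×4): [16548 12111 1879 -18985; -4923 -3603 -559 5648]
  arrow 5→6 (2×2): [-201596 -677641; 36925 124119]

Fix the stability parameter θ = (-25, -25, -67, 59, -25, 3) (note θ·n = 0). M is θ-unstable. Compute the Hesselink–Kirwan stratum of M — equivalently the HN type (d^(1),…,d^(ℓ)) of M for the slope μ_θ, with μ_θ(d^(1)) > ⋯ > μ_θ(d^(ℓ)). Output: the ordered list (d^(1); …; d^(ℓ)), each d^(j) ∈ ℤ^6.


Barcode: M ≅ I[1,1]^3, I[1,3], I[4,4]^2, I[4,6]^2. HN layers by μ_θ (4 steps, strictly decreasing):
  μ^(1)=59; μ^(2)=37/3; μ^(3)=-25; μ^(4)=-39

((0, 0, 0, 2, 0, 0); (0, 0, 0, 2, 2, 2); (3, 0, 0, 0, 0, 0); (1, 1, 1, 0, 0, 0))


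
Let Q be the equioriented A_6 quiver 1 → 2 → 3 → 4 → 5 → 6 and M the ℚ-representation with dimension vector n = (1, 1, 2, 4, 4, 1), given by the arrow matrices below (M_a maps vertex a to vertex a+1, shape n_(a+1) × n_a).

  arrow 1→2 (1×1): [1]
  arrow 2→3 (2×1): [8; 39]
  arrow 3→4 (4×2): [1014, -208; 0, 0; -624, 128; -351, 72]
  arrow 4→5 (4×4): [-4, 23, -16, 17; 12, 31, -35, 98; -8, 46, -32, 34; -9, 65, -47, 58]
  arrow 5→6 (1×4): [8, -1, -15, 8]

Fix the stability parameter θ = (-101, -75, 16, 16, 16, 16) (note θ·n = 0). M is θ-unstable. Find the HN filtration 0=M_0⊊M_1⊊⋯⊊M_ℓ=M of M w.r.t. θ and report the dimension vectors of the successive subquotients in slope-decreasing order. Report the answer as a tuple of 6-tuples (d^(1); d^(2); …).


Barcode: M ≅ I[1,3], I[3,5], I[4,4], I[4,5], I[4,6], I[5,5]. HN layers by μ_θ (3 steps, strictly decreasing):
  μ^(1)=16; μ^(2)=-75; μ^(3)=-101

((0, 0, 2, 4, 4, 1); (0, 1, 0, 0, 0, 0); (1, 0, 0, 0, 0, 0))


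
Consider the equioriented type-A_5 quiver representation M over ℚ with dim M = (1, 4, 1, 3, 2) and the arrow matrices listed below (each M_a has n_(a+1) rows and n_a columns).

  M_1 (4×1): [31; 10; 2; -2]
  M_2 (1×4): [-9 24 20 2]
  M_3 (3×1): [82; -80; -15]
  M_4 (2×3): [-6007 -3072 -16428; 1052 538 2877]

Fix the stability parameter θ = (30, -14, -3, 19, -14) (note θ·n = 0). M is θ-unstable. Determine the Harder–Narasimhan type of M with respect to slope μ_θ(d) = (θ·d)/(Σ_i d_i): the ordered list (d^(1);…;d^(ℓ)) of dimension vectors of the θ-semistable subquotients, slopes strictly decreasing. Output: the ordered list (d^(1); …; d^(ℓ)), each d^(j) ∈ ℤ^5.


Barcode: M ≅ I[1,5], I[2,2]^3, I[4,4], I[4,5]. HN layers by μ_θ (4 steps, strictly decreasing):
  μ^(1)=19; μ^(2)=18/5; μ^(3)=5/2; μ^(4)=-14

((0, 0, 0, 1, 0); (1, 1, 1, 1, 1); (0, 0, 0, 1, 1); (0, 3, 0, 0, 0))


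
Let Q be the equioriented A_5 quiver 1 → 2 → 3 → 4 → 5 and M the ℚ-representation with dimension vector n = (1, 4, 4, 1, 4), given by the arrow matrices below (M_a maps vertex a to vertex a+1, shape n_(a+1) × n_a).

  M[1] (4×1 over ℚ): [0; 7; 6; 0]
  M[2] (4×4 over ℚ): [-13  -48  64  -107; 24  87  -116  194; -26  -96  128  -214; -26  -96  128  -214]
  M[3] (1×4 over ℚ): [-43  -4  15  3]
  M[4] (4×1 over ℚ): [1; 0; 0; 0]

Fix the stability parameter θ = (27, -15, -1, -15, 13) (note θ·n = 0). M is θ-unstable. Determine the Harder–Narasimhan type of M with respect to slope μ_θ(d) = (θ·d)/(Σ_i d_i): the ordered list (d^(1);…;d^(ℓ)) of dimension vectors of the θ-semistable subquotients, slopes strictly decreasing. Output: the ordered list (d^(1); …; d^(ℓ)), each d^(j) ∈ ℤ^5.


Barcode: M ≅ I[1,5], I[2,2]^2, I[2,3], I[3,3]^2, I[5,5]^3. HN layers by μ_θ (3 steps, strictly decreasing):
  μ^(1)=13; μ^(2)=-1; μ^(3)=-15

((0, 0, 0, 0, 4); (1, 1, 4, 1, 0); (0, 3, 0, 0, 0))


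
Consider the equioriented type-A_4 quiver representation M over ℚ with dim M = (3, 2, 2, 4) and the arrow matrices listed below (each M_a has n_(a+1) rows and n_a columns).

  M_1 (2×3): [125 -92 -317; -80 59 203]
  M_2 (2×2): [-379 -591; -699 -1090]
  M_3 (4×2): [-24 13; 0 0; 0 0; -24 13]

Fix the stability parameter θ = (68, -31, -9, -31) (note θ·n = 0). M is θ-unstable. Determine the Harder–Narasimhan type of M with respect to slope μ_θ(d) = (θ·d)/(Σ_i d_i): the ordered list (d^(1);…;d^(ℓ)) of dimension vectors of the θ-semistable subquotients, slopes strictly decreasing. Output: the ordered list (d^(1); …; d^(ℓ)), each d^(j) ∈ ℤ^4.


Interval decomposition of M: I[1,1], I[1,3], I[1,4], I[4,4]^3.
HN type (ℓ=4): μ^(1)=68; μ^(2)=28/3; μ^(3)=-3/4; μ^(4)=-31

((1, 0, 0, 0); (1, 1, 1, 0); (1, 1, 1, 1); (0, 0, 0, 3))


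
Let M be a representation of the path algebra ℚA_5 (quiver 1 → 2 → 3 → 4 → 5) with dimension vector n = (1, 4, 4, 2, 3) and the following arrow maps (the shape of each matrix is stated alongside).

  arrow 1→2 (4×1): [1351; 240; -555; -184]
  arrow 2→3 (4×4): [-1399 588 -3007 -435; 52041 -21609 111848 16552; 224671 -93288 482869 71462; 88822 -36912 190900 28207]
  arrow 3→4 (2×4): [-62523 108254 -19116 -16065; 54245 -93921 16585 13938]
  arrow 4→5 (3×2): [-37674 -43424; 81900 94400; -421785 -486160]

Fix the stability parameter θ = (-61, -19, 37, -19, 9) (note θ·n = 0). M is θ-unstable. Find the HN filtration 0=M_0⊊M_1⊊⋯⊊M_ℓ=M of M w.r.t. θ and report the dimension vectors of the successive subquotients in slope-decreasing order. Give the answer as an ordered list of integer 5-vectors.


Barcode: M ≅ I[1,4], I[2,2], I[2,3], I[2,5], I[3,3], I[5,5]^2. HN layers by μ_θ (4 steps, strictly decreasing):
  μ^(1)=37; μ^(2)=9; μ^(3)=-19; μ^(4)=-61

((0, 0, 2, 0, 0); (0, 0, 2, 2, 3); (0, 4, 0, 0, 0); (1, 0, 0, 0, 0))


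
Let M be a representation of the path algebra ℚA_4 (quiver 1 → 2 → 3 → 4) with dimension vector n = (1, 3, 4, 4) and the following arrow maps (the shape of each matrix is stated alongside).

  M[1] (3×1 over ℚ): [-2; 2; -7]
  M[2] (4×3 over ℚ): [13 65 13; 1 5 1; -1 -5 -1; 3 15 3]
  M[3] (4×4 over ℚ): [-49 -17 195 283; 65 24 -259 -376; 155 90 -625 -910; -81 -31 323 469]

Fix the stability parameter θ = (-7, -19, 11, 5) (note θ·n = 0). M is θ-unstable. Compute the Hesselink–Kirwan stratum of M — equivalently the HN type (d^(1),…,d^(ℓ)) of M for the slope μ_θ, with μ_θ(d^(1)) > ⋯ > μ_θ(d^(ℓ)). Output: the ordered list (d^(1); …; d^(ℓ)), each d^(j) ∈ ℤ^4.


Via rank(M_{q-1}∘⋯∘M_p): M ≅ I[1,3], I[2,2]^2, I[3,3], I[3,4]^2, I[4,4]^2.
μ_θ-semistable layers: μ^(1)=11; μ^(2)=8; μ^(3)=5; μ^(4)=-13; μ^(5)=-19

((0, 0, 2, 0); (0, 0, 2, 2); (0, 0, 0, 2); (1, 1, 0, 0); (0, 2, 0, 0))


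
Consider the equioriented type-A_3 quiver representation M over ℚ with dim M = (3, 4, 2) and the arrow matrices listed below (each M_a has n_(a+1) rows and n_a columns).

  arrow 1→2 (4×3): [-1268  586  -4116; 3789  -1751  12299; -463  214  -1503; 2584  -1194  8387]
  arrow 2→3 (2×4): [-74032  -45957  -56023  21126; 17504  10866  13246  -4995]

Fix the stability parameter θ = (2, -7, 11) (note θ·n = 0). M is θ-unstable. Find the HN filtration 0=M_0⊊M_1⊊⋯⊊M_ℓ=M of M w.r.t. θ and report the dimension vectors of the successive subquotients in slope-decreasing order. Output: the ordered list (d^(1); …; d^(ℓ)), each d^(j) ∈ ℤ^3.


Barcode: M ≅ I[1,2], I[1,3]^2, I[2,2]. HN layers by μ_θ (3 steps, strictly decreasing):
  μ^(1)=11; μ^(2)=-5/2; μ^(3)=-7

((0, 0, 2); (3, 3, 0); (0, 1, 0))


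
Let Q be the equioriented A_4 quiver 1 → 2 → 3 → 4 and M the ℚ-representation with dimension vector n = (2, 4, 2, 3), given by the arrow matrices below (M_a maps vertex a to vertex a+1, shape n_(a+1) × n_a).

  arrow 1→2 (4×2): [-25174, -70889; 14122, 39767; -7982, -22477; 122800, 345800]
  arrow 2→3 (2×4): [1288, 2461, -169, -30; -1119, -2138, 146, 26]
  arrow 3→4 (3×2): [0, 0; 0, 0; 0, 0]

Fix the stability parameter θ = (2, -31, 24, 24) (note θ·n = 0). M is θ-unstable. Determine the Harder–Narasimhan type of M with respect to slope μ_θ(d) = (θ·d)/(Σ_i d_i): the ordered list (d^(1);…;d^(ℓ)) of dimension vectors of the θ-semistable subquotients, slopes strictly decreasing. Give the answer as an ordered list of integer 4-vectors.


Via rank(M_{q-1}∘⋯∘M_p): M ≅ I[1,1], I[1,3], I[2,2]^2, I[2,3], I[4,4]^3.
μ_θ-semistable layers: μ^(1)=24; μ^(2)=2; μ^(3)=-29/2; μ^(4)=-31

((0, 0, 2, 3); (1, 0, 0, 0); (1, 1, 0, 0); (0, 3, 0, 0))


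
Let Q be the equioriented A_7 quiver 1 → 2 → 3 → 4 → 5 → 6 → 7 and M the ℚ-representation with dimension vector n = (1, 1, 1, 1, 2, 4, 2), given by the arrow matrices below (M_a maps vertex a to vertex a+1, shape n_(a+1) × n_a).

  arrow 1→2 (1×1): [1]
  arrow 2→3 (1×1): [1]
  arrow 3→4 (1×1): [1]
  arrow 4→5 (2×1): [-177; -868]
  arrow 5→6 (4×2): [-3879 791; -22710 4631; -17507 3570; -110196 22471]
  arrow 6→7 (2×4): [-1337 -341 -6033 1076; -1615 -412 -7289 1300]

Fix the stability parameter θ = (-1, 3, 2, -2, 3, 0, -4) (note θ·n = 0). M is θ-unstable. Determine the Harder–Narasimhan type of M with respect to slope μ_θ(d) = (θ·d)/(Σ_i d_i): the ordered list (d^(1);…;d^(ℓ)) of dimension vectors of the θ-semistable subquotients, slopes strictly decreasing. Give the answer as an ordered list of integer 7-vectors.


Barcode: M ≅ I[1,6], I[5,7], I[6,6], I[6,7]. HN layers by μ_θ (6 steps, strictly decreasing):
  μ^(1)=3/2; μ^(2)=1; μ^(3)=0; μ^(4)=-1/3; μ^(5)=-1; μ^(6)=-2

((0, 0, 0, 0, 1, 1, 0); (0, 1, 1, 1, 0, 0, 0); (0, 0, 0, 0, 0, 1, 0); (0, 0, 0, 0, 1, 1, 1); (1, 0, 0, 0, 0, 0, 0); (0, 0, 0, 0, 0, 1, 1))


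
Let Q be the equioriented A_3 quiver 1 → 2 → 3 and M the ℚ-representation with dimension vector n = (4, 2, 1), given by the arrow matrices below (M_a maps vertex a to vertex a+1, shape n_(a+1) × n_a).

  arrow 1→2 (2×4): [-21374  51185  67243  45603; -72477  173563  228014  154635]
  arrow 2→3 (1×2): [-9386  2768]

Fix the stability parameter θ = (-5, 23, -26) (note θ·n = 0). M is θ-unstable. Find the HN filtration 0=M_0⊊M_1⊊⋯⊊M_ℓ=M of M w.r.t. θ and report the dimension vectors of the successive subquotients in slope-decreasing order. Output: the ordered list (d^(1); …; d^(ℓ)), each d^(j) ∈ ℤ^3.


Interval decomposition of M: I[1,1]^2, I[1,2], I[1,3].
HN type (ℓ=3): μ^(1)=23; μ^(2)=-3/2; μ^(3)=-5

((0, 1, 0); (0, 1, 1); (4, 0, 0))


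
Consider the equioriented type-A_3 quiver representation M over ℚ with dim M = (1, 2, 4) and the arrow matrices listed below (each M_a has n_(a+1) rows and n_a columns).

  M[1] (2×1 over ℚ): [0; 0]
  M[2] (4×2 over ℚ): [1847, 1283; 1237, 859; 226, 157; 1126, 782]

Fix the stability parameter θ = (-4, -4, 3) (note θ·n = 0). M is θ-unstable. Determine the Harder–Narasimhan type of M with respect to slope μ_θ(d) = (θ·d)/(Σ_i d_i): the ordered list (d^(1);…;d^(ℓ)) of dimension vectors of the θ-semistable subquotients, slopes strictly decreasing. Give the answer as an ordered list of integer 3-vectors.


Via rank(M_{q-1}∘⋯∘M_p): M ≅ I[1,1], I[2,3]^2, I[3,3]^2.
μ_θ-semistable layers: μ^(1)=3; μ^(2)=-4

((0, 0, 4); (1, 2, 0))


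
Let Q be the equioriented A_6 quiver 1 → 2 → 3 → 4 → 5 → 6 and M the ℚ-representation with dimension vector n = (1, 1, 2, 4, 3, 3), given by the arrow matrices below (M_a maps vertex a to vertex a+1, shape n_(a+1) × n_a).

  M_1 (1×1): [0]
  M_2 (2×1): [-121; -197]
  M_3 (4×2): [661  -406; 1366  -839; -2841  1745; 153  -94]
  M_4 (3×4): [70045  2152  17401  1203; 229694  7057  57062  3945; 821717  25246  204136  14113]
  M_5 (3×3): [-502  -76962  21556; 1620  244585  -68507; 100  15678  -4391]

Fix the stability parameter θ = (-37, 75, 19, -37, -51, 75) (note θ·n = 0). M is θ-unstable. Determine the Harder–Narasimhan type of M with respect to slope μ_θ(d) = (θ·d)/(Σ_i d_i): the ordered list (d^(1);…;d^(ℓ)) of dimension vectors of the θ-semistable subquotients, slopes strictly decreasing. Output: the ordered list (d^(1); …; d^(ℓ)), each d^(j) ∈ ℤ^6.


Via rank(M_{q-1}∘⋯∘M_p): M ≅ I[1,1], I[2,4], I[3,6], I[4,6]^2.
μ_θ-semistable layers: μ^(1)=75; μ^(2)=19; μ^(3)=-23; μ^(4)=-37; μ^(5)=-44

((0, 0, 0, 0, 0, 3); (0, 1, 1, 1, 0, 0); (0, 0, 1, 1, 1, 0); (1, 0, 0, 0, 0, 0); (0, 0, 0, 2, 2, 0))


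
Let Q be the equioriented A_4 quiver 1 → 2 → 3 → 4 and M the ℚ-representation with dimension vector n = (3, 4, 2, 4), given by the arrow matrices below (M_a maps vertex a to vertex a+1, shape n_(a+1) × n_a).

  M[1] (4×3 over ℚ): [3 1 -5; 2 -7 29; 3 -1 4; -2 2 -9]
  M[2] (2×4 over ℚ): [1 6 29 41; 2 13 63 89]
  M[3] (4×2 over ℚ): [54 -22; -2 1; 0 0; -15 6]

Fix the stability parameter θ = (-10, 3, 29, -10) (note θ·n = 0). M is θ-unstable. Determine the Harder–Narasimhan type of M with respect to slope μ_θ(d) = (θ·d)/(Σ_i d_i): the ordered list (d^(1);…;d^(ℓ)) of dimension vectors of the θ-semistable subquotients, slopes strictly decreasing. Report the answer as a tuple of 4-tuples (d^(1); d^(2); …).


Interval decomposition of M: I[1,2], I[1,4]^2, I[2,2], I[4,4]^2.
HN type (ℓ=3): μ^(1)=19/2; μ^(2)=3; μ^(3)=-10

((0, 0, 2, 2); (0, 4, 0, 0); (3, 0, 0, 2))


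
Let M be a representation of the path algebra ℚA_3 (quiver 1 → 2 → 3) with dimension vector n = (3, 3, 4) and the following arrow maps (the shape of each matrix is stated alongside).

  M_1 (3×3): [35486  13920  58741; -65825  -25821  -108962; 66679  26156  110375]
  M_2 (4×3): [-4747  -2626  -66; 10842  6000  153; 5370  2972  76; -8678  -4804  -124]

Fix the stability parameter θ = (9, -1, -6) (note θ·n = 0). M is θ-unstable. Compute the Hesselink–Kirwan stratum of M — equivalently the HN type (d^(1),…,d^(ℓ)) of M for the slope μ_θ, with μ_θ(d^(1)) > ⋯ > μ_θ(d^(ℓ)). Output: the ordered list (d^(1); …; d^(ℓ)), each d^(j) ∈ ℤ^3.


Via rank(M_{q-1}∘⋯∘M_p): M ≅ I[1,2], I[1,3]^2, I[3,3]^2.
μ_θ-semistable layers: μ^(1)=4; μ^(2)=2/3; μ^(3)=-6

((1, 1, 0); (2, 2, 2); (0, 0, 2))


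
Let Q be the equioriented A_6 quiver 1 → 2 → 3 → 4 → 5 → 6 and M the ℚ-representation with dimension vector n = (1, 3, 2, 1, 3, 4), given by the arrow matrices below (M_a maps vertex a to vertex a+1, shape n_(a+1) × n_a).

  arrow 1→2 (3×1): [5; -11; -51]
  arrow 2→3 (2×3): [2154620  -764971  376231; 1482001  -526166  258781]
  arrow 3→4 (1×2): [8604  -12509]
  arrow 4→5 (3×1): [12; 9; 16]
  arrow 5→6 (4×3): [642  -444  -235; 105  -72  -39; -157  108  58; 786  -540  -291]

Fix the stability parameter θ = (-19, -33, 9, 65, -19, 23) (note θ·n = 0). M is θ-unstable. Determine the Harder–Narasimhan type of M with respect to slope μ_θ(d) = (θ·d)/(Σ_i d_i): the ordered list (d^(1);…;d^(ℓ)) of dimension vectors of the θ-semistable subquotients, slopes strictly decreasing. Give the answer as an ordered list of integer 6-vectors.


Interval decomposition of M: I[1,2], I[2,3], I[2,6], I[5,5], I[5,6], I[6,6]^2.
HN type (ℓ=5): μ^(1)=23; μ^(2)=9; μ^(3)=-19; μ^(4)=-26; μ^(5)=-33

((0, 0, 0, 1, 1, 4); (0, 0, 2, 0, 0, 0); (0, 0, 0, 0, 2, 0); (1, 1, 0, 0, 0, 0); (0, 2, 0, 0, 0, 0))


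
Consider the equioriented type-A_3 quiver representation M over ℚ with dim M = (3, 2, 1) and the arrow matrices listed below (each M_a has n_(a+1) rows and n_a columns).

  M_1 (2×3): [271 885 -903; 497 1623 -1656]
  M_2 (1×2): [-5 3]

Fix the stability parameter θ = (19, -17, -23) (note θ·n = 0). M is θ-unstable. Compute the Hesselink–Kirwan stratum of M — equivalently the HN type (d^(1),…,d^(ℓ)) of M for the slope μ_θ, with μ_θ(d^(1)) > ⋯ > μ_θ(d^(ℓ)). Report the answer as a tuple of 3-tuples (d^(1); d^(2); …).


Barcode: M ≅ I[1,1], I[1,2], I[1,3]. HN layers by μ_θ (3 steps, strictly decreasing):
  μ^(1)=19; μ^(2)=1; μ^(3)=-7

((1, 0, 0); (1, 1, 0); (1, 1, 1))


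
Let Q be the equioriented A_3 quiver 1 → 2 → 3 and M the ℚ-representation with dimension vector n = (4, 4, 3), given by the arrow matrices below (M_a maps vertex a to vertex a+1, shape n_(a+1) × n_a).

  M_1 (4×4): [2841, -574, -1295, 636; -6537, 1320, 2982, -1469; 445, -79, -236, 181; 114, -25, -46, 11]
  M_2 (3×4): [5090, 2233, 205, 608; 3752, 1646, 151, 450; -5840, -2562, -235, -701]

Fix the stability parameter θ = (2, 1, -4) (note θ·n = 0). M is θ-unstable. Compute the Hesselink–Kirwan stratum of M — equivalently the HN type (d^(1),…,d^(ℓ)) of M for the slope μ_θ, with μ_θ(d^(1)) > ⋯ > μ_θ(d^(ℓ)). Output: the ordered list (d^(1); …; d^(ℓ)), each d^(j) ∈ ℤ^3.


Interval decomposition of M: I[1,2], I[1,3]^3.
HN type (ℓ=2): μ^(1)=3/2; μ^(2)=-1/3

((1, 1, 0); (3, 3, 3))


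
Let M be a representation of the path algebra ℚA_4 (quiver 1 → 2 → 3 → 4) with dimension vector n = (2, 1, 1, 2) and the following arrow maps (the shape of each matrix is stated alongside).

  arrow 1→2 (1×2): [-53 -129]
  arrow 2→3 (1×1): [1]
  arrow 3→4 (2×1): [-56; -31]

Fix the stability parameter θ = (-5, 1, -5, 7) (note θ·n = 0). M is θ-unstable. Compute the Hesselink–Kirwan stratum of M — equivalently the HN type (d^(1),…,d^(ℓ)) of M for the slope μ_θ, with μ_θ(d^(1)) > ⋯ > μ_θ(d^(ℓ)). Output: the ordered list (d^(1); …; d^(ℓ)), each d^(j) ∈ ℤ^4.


Via rank(M_{q-1}∘⋯∘M_p): M ≅ I[1,1], I[1,4], I[4,4].
μ_θ-semistable layers: μ^(1)=7; μ^(2)=-2; μ^(3)=-5

((0, 0, 0, 2); (0, 1, 1, 0); (2, 0, 0, 0))


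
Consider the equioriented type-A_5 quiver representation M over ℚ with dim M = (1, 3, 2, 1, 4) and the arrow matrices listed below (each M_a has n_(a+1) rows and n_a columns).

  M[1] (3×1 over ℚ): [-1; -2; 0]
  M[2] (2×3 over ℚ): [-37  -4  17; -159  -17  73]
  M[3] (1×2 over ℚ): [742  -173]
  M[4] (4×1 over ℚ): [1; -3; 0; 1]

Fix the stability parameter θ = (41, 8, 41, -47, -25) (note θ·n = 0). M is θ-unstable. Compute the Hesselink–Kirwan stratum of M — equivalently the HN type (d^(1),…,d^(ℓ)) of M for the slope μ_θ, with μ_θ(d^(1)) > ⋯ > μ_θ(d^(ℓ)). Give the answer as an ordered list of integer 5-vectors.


Barcode: M ≅ I[1,5], I[2,2], I[2,3], I[5,5]^3. HN layers by μ_θ (4 steps, strictly decreasing):
  μ^(1)=41; μ^(2)=8; μ^(3)=18/5; μ^(4)=-25

((0, 0, 1, 0, 0); (0, 2, 0, 0, 0); (1, 1, 1, 1, 1); (0, 0, 0, 0, 3))


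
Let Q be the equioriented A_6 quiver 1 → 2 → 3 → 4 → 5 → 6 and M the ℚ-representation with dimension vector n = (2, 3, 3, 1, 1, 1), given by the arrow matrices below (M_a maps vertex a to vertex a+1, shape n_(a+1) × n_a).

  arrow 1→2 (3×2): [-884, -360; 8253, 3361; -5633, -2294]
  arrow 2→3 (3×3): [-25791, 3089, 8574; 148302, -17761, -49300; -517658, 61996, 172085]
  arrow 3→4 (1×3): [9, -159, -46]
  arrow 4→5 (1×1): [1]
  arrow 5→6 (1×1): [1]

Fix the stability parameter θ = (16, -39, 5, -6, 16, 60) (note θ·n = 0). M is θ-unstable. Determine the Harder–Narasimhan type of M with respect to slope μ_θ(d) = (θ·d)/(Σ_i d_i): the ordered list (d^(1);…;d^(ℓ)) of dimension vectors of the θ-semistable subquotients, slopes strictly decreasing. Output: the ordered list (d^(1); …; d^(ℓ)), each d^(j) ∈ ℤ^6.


Barcode: M ≅ I[1,3]^2, I[2,6]. HN layers by μ_θ (6 steps, strictly decreasing):
  μ^(1)=60; μ^(2)=16; μ^(3)=5; μ^(4)=-1/2; μ^(5)=-23/2; μ^(6)=-39

((0, 0, 0, 0, 0, 1); (0, 0, 0, 0, 1, 0); (0, 0, 2, 0, 0, 0); (0, 0, 1, 1, 0, 0); (2, 2, 0, 0, 0, 0); (0, 1, 0, 0, 0, 0))


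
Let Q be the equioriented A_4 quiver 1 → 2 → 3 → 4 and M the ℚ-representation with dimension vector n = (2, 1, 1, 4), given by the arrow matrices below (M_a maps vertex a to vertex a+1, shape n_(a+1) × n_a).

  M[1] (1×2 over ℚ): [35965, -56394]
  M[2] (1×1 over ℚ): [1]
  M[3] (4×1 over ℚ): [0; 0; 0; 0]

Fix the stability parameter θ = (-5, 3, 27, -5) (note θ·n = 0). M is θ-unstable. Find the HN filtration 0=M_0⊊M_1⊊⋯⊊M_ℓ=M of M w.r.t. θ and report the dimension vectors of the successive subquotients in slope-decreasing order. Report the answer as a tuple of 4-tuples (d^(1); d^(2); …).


Interval decomposition of M: I[1,1], I[1,3], I[4,4]^4.
HN type (ℓ=3): μ^(1)=27; μ^(2)=3; μ^(3)=-5

((0, 0, 1, 0); (0, 1, 0, 0); (2, 0, 0, 4))


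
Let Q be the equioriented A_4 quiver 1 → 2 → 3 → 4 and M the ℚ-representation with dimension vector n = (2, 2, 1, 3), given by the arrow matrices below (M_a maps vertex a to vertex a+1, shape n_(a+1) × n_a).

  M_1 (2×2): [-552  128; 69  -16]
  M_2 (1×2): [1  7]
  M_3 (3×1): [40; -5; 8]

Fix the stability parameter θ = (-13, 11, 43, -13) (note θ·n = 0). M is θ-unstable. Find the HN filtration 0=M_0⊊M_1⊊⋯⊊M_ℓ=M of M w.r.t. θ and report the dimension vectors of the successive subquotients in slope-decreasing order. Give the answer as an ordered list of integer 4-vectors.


Barcode: M ≅ I[1,1], I[1,4], I[2,2], I[4,4]^2. HN layers by μ_θ (3 steps, strictly decreasing):
  μ^(1)=15; μ^(2)=11; μ^(3)=-13

((0, 0, 1, 1); (0, 2, 0, 0); (2, 0, 0, 2))


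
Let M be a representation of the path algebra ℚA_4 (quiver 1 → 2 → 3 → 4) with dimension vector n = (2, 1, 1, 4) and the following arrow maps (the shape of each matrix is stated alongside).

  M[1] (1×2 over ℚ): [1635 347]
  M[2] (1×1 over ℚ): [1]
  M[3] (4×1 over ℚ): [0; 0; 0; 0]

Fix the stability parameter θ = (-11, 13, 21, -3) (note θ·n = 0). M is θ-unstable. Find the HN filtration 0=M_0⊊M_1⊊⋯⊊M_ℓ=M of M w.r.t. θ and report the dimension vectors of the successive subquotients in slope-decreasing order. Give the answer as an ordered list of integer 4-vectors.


Via rank(M_{q-1}∘⋯∘M_p): M ≅ I[1,1], I[1,3], I[4,4]^4.
μ_θ-semistable layers: μ^(1)=21; μ^(2)=13; μ^(3)=-3; μ^(4)=-11

((0, 0, 1, 0); (0, 1, 0, 0); (0, 0, 0, 4); (2, 0, 0, 0))


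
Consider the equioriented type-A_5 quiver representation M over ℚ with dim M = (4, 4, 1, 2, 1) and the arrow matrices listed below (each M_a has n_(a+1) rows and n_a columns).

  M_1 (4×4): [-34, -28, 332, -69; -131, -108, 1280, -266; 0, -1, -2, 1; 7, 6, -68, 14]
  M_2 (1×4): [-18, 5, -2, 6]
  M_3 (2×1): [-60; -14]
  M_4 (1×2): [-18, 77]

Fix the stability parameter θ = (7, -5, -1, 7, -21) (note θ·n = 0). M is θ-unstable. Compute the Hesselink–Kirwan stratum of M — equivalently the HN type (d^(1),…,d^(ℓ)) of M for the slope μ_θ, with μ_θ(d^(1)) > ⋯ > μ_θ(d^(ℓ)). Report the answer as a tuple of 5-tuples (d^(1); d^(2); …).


Via rank(M_{q-1}∘⋯∘M_p): M ≅ I[1,1], I[1,2]^2, I[1,5], I[2,2], I[4,4].
μ_θ-semistable layers: μ^(1)=7; μ^(2)=1; μ^(3)=-13/5; μ^(4)=-5

((1, 0, 0, 1, 0); (2, 2, 0, 0, 0); (1, 1, 1, 1, 1); (0, 1, 0, 0, 0))
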